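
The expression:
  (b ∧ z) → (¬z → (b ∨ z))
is always true.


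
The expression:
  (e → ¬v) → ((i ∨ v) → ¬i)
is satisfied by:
  {e: True, v: True, i: False}
  {e: True, v: False, i: False}
  {v: True, e: False, i: False}
  {e: False, v: False, i: False}
  {i: True, e: True, v: True}


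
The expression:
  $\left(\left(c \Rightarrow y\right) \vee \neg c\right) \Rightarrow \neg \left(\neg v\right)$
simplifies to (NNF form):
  $v \vee \left(c \wedge \neg y\right)$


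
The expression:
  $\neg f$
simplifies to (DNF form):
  $\neg f$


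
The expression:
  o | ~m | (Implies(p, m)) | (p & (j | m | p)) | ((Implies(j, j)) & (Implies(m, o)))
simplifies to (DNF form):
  True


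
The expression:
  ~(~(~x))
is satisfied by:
  {x: False}


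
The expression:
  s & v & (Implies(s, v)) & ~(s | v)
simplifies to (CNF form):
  False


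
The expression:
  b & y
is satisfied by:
  {b: True, y: True}


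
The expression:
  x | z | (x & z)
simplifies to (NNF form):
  x | z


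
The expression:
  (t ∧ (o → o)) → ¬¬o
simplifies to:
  o ∨ ¬t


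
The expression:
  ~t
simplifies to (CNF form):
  ~t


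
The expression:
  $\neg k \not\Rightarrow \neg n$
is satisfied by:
  {n: True, k: False}


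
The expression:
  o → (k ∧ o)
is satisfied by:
  {k: True, o: False}
  {o: False, k: False}
  {o: True, k: True}


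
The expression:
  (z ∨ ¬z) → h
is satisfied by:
  {h: True}


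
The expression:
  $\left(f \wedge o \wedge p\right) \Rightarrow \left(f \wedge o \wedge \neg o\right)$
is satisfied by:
  {p: False, o: False, f: False}
  {f: True, p: False, o: False}
  {o: True, p: False, f: False}
  {f: True, o: True, p: False}
  {p: True, f: False, o: False}
  {f: True, p: True, o: False}
  {o: True, p: True, f: False}


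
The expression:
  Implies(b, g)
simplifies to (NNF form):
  g | ~b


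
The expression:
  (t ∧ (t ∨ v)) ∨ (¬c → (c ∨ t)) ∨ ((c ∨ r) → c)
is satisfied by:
  {t: True, c: True, r: False}
  {t: True, c: False, r: False}
  {c: True, t: False, r: False}
  {t: False, c: False, r: False}
  {r: True, t: True, c: True}
  {r: True, t: True, c: False}
  {r: True, c: True, t: False}


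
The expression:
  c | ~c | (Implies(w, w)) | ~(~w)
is always true.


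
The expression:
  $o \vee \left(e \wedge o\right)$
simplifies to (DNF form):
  $o$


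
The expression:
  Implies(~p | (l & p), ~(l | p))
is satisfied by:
  {l: False}


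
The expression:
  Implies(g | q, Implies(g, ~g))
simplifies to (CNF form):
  ~g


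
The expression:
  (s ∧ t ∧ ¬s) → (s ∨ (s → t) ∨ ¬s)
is always true.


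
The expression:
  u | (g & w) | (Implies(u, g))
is always true.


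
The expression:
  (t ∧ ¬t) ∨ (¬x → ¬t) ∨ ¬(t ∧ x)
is always true.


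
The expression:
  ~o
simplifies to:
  ~o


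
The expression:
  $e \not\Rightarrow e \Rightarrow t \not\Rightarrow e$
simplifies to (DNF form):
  $\text{True}$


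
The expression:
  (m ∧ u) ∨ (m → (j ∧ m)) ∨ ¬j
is always true.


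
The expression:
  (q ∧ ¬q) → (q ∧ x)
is always true.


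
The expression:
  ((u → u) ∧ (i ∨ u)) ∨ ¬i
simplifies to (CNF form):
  True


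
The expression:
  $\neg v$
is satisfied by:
  {v: False}


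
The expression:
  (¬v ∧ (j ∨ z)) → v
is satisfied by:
  {v: True, j: False, z: False}
  {v: True, z: True, j: False}
  {v: True, j: True, z: False}
  {v: True, z: True, j: True}
  {z: False, j: False, v: False}


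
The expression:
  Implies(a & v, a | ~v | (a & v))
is always true.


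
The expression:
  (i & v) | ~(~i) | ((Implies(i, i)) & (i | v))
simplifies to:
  i | v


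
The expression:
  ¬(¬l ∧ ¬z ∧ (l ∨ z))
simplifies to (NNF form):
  True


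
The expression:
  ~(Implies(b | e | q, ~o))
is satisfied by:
  {o: True, b: True, q: True, e: True}
  {o: True, b: True, q: True, e: False}
  {o: True, b: True, e: True, q: False}
  {o: True, b: True, e: False, q: False}
  {o: True, q: True, e: True, b: False}
  {o: True, q: True, e: False, b: False}
  {o: True, q: False, e: True, b: False}


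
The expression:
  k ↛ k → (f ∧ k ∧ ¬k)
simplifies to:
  True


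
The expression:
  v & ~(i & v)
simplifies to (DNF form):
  v & ~i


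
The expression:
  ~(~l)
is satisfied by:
  {l: True}


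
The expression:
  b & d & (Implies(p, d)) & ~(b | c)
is never true.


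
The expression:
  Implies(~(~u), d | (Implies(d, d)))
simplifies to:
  True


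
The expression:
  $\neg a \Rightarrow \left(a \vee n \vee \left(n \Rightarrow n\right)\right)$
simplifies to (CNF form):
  $\text{True}$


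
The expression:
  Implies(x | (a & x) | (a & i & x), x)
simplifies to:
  True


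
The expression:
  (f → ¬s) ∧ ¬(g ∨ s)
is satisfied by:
  {g: False, s: False}


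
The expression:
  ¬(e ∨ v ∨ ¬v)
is never true.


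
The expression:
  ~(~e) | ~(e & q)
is always true.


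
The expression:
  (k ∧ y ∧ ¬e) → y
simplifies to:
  True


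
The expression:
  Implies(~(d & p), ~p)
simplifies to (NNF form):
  d | ~p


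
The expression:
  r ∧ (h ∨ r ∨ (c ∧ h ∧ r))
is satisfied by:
  {r: True}


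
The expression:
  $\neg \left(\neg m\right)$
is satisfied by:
  {m: True}


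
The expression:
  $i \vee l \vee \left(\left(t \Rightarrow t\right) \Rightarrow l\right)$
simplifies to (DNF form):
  $i \vee l$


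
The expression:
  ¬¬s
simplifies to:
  s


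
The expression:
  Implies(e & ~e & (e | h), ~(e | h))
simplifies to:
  True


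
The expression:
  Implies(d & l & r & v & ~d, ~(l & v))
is always true.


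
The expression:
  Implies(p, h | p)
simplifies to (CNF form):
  True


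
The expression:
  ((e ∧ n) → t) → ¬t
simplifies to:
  ¬t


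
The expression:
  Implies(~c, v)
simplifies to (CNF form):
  c | v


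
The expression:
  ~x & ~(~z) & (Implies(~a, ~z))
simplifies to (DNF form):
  a & z & ~x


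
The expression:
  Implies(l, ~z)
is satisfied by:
  {l: False, z: False}
  {z: True, l: False}
  {l: True, z: False}


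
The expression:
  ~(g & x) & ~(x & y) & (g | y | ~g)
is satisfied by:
  {y: False, x: False, g: False}
  {g: True, y: False, x: False}
  {y: True, g: False, x: False}
  {g: True, y: True, x: False}
  {x: True, g: False, y: False}


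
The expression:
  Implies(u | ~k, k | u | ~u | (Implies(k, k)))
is always true.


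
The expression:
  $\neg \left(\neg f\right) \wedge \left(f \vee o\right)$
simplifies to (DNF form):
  $f$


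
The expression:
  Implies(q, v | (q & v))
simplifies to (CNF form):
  v | ~q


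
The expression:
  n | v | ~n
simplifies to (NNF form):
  True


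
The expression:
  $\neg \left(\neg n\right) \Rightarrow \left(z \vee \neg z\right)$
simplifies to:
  $\text{True}$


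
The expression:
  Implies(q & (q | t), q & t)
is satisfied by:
  {t: True, q: False}
  {q: False, t: False}
  {q: True, t: True}


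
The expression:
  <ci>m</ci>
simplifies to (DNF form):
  <ci>m</ci>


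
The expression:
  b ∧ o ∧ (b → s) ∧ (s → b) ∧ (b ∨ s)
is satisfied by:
  {b: True, o: True, s: True}


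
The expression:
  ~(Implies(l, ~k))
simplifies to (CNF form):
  k & l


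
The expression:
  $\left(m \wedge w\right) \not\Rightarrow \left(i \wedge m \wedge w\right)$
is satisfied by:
  {m: True, w: True, i: False}


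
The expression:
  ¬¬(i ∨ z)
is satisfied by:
  {i: True, z: True}
  {i: True, z: False}
  {z: True, i: False}


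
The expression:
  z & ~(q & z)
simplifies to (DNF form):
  z & ~q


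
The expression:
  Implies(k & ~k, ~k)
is always true.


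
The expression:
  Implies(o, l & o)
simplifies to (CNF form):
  l | ~o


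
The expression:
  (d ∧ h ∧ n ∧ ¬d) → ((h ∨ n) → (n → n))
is always true.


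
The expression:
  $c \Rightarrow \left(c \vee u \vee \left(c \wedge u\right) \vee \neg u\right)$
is always true.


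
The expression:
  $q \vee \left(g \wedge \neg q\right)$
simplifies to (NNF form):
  $g \vee q$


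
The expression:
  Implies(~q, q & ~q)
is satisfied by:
  {q: True}


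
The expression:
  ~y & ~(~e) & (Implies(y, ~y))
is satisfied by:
  {e: True, y: False}


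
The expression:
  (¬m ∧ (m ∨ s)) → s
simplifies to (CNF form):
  True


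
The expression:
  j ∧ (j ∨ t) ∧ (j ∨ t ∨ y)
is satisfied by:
  {j: True}


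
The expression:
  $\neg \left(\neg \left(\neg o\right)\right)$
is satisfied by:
  {o: False}


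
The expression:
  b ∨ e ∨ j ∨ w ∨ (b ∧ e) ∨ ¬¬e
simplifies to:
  b ∨ e ∨ j ∨ w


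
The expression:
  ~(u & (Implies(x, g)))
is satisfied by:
  {x: True, u: False, g: False}
  {x: False, u: False, g: False}
  {g: True, x: True, u: False}
  {g: True, x: False, u: False}
  {u: True, x: True, g: False}


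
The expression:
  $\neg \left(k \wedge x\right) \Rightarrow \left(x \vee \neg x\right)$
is always true.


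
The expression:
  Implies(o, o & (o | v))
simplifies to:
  True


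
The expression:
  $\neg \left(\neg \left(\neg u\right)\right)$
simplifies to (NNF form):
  $\neg u$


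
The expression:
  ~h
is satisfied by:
  {h: False}


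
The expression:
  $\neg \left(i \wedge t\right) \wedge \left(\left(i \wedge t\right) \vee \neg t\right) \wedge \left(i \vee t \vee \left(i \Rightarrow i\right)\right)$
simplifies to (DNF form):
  $\neg t$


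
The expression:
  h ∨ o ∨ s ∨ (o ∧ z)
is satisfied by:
  {h: True, o: True, s: True}
  {h: True, o: True, s: False}
  {h: True, s: True, o: False}
  {h: True, s: False, o: False}
  {o: True, s: True, h: False}
  {o: True, s: False, h: False}
  {s: True, o: False, h: False}


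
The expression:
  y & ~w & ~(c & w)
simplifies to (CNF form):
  y & ~w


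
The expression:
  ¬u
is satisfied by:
  {u: False}


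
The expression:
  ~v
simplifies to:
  ~v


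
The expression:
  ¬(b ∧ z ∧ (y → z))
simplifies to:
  ¬b ∨ ¬z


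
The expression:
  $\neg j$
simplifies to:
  $\neg j$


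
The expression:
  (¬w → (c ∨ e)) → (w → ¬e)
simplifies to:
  ¬e ∨ ¬w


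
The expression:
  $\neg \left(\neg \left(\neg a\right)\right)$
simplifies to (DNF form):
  $\neg a$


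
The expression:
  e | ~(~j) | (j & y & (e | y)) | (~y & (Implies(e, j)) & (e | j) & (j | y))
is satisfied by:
  {e: True, j: True}
  {e: True, j: False}
  {j: True, e: False}


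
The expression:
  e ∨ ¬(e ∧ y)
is always true.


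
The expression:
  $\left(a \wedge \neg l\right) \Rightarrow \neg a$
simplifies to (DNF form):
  $l \vee \neg a$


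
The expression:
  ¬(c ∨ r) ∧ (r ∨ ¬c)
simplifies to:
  ¬c ∧ ¬r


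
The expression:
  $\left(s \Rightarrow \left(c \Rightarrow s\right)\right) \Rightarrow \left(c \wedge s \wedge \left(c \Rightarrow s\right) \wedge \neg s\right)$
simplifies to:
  $\text{False}$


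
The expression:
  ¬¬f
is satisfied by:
  {f: True}


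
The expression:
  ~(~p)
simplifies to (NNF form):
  p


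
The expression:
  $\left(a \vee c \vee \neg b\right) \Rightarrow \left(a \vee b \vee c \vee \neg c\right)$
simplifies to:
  $\text{True}$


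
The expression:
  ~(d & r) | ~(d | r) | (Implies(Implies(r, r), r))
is always true.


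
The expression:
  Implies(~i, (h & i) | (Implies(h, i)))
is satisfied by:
  {i: True, h: False}
  {h: False, i: False}
  {h: True, i: True}


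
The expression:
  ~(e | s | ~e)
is never true.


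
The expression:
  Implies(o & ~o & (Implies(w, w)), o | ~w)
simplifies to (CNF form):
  True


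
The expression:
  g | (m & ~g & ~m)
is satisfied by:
  {g: True}


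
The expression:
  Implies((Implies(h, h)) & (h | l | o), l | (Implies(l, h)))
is always true.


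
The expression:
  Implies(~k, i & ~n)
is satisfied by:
  {i: True, k: True, n: False}
  {k: True, n: False, i: False}
  {i: True, k: True, n: True}
  {k: True, n: True, i: False}
  {i: True, n: False, k: False}


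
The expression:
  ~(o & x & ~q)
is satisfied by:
  {q: True, o: False, x: False}
  {o: False, x: False, q: False}
  {x: True, q: True, o: False}
  {x: True, o: False, q: False}
  {q: True, o: True, x: False}
  {o: True, q: False, x: False}
  {x: True, o: True, q: True}


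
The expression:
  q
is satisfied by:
  {q: True}


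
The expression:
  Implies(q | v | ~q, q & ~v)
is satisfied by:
  {q: True, v: False}


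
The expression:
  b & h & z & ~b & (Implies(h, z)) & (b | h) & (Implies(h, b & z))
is never true.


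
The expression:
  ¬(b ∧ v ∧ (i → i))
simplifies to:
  ¬b ∨ ¬v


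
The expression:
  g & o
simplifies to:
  g & o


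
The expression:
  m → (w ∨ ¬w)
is always true.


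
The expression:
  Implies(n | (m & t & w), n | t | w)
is always true.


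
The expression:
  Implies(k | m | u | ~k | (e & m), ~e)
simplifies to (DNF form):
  ~e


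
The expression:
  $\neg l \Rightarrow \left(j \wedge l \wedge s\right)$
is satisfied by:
  {l: True}


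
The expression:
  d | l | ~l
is always true.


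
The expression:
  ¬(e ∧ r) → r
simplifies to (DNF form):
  r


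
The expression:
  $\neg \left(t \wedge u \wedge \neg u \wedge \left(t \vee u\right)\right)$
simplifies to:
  $\text{True}$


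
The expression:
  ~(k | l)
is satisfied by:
  {l: False, k: False}


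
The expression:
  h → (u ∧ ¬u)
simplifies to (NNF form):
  ¬h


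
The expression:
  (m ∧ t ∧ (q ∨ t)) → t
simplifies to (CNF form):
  True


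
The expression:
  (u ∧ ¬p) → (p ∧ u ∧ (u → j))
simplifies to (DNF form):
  p ∨ ¬u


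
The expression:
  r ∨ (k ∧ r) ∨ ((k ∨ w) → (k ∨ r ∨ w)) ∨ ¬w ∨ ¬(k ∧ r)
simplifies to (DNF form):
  True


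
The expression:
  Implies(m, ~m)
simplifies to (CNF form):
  ~m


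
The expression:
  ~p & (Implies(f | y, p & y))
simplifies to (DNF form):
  ~f & ~p & ~y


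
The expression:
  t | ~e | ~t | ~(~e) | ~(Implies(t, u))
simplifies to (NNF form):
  True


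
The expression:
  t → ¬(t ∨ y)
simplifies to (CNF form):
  ¬t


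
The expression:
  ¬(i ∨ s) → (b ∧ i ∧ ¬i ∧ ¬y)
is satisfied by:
  {i: True, s: True}
  {i: True, s: False}
  {s: True, i: False}


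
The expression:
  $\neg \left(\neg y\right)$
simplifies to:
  $y$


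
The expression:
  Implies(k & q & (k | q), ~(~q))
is always true.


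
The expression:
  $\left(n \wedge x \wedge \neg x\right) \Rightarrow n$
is always true.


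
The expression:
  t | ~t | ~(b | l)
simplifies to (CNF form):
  True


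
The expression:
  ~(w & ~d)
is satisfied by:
  {d: True, w: False}
  {w: False, d: False}
  {w: True, d: True}


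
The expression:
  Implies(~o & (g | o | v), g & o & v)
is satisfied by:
  {o: True, v: False, g: False}
  {o: True, g: True, v: False}
  {o: True, v: True, g: False}
  {o: True, g: True, v: True}
  {g: False, v: False, o: False}


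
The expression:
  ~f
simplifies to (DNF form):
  ~f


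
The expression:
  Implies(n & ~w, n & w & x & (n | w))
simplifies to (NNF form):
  w | ~n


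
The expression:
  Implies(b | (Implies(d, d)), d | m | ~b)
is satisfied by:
  {d: True, m: True, b: False}
  {d: True, m: False, b: False}
  {m: True, d: False, b: False}
  {d: False, m: False, b: False}
  {b: True, d: True, m: True}
  {b: True, d: True, m: False}
  {b: True, m: True, d: False}


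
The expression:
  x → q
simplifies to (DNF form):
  q ∨ ¬x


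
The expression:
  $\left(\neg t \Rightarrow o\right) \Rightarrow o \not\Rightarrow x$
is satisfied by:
  {o: False, t: False, x: False}
  {x: True, o: False, t: False}
  {o: True, x: False, t: False}
  {t: True, o: True, x: False}


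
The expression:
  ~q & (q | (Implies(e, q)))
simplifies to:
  ~e & ~q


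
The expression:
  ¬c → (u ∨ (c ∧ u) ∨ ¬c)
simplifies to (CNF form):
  True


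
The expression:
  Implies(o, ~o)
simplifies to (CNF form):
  ~o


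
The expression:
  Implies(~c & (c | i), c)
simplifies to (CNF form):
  c | ~i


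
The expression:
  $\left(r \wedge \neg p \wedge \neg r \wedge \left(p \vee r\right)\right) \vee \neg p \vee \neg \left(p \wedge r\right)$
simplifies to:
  $\neg p \vee \neg r$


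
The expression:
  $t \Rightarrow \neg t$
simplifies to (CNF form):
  $\neg t$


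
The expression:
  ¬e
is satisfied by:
  {e: False}


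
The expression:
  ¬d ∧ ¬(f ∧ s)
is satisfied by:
  {d: False, s: False, f: False}
  {f: True, d: False, s: False}
  {s: True, d: False, f: False}


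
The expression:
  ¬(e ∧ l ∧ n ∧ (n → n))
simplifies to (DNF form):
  ¬e ∨ ¬l ∨ ¬n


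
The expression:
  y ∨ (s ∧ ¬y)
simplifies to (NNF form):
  s ∨ y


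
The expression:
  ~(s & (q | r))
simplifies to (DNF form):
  ~s | (~q & ~r)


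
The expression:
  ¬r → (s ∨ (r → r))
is always true.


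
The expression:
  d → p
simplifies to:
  p ∨ ¬d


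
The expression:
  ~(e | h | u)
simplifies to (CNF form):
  ~e & ~h & ~u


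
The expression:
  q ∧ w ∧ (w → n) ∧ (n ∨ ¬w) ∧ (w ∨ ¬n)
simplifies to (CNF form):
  n ∧ q ∧ w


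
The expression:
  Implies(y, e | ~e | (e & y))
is always true.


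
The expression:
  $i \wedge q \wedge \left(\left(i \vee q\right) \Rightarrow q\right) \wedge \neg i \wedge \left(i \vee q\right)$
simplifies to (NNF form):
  $\text{False}$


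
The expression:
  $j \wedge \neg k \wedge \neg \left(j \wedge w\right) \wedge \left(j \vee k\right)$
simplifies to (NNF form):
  $j \wedge \neg k \wedge \neg w$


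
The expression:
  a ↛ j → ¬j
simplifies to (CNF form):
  True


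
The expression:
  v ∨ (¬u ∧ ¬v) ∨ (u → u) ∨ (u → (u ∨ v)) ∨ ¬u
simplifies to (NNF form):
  True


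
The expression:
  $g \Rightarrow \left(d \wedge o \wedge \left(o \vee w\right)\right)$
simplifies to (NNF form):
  $\left(d \wedge o\right) \vee \neg g$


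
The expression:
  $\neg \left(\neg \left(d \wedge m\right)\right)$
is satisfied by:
  {m: True, d: True}


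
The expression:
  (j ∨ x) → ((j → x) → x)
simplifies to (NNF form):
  True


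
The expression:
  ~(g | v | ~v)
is never true.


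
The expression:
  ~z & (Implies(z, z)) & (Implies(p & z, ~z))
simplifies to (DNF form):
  ~z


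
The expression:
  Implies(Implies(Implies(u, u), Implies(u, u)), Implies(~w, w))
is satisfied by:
  {w: True}


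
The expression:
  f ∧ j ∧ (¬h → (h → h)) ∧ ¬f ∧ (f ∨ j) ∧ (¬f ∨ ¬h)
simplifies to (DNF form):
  False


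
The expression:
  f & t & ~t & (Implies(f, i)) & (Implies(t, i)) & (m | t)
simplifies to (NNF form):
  False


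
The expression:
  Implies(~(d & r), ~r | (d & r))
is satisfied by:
  {d: True, r: False}
  {r: False, d: False}
  {r: True, d: True}


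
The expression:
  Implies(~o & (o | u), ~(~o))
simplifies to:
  o | ~u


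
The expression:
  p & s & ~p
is never true.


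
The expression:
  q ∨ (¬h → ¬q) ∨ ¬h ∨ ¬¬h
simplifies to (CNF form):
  True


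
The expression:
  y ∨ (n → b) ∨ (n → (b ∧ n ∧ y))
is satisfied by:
  {b: True, y: True, n: False}
  {b: True, n: False, y: False}
  {y: True, n: False, b: False}
  {y: False, n: False, b: False}
  {b: True, y: True, n: True}
  {b: True, n: True, y: False}
  {y: True, n: True, b: False}


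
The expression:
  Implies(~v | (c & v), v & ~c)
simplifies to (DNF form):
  v & ~c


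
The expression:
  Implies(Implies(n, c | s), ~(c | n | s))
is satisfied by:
  {c: False, s: False}


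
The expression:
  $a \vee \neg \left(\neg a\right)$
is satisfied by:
  {a: True}


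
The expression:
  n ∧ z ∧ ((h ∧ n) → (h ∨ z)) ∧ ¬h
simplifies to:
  n ∧ z ∧ ¬h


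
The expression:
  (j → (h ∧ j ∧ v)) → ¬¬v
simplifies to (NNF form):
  j ∨ v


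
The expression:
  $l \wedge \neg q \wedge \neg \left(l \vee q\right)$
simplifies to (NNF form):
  $\text{False}$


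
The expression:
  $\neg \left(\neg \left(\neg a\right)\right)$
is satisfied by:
  {a: False}


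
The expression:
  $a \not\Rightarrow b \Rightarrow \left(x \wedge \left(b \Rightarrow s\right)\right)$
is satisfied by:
  {b: True, x: True, a: False}
  {b: True, x: False, a: False}
  {x: True, b: False, a: False}
  {b: False, x: False, a: False}
  {b: True, a: True, x: True}
  {b: True, a: True, x: False}
  {a: True, x: True, b: False}


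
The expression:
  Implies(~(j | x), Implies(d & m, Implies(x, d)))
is always true.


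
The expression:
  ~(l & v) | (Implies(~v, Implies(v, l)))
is always true.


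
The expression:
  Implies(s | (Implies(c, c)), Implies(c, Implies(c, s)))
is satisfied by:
  {s: True, c: False}
  {c: False, s: False}
  {c: True, s: True}


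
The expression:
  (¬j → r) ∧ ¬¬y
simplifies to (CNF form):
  y ∧ (j ∨ r)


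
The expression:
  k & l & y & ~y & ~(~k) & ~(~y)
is never true.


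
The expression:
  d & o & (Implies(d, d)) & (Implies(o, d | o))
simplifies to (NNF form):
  d & o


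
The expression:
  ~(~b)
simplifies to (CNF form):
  b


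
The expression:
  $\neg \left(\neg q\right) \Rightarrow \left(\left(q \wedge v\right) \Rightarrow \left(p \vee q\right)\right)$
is always true.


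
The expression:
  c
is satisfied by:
  {c: True}


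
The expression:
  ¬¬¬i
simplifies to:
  ¬i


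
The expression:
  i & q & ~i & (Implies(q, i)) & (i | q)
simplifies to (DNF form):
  False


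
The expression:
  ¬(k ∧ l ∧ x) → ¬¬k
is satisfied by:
  {k: True}


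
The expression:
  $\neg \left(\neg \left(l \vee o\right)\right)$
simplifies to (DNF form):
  $l \vee o$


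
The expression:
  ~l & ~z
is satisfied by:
  {z: False, l: False}


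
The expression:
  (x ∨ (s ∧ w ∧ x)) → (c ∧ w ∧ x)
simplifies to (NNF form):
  (c ∧ w) ∨ ¬x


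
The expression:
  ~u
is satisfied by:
  {u: False}


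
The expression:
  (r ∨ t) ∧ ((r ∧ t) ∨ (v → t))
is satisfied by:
  {t: True, r: True, v: False}
  {t: True, r: False, v: False}
  {t: True, v: True, r: True}
  {t: True, v: True, r: False}
  {r: True, v: False, t: False}


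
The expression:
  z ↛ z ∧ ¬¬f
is never true.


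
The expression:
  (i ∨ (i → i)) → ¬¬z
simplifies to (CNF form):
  z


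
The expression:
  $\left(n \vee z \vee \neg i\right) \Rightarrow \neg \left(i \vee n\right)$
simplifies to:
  $\neg n \wedge \left(\neg i \vee \neg z\right)$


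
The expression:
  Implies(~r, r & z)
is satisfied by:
  {r: True}


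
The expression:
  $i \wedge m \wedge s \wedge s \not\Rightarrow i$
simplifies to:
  $\text{False}$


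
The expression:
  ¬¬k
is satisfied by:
  {k: True}


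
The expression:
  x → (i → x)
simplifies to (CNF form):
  True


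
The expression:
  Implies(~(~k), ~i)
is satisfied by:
  {k: False, i: False}
  {i: True, k: False}
  {k: True, i: False}


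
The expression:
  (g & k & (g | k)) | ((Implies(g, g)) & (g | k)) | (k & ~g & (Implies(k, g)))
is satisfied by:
  {k: True, g: True}
  {k: True, g: False}
  {g: True, k: False}


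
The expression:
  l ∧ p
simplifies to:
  l ∧ p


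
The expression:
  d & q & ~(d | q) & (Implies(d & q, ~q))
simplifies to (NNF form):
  False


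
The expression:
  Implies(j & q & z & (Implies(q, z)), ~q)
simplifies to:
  ~j | ~q | ~z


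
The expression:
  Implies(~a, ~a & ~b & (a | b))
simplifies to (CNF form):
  a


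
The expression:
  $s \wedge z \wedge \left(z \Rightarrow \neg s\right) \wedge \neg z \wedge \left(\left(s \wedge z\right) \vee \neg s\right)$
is never true.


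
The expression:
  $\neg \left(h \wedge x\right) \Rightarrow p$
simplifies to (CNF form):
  $\left(h \vee p\right) \wedge \left(p \vee x\right)$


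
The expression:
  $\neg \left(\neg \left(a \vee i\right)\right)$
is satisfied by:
  {i: True, a: True}
  {i: True, a: False}
  {a: True, i: False}


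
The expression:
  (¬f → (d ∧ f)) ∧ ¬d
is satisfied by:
  {f: True, d: False}


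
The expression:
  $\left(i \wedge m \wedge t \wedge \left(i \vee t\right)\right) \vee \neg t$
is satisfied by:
  {i: True, m: True, t: False}
  {i: True, m: False, t: False}
  {m: True, i: False, t: False}
  {i: False, m: False, t: False}
  {i: True, t: True, m: True}


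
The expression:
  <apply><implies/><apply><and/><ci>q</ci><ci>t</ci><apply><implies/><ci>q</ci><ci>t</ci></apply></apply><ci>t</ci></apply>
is always true.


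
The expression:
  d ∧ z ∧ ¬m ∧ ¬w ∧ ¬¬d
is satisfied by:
  {z: True, d: True, w: False, m: False}


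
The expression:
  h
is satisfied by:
  {h: True}


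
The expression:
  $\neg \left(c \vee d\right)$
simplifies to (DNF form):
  $\neg c \wedge \neg d$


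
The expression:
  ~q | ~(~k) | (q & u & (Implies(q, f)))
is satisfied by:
  {k: True, u: True, f: True, q: False}
  {k: True, u: True, f: False, q: False}
  {k: True, f: True, u: False, q: False}
  {k: True, f: False, u: False, q: False}
  {u: True, f: True, k: False, q: False}
  {u: True, k: False, f: False, q: False}
  {u: False, f: True, k: False, q: False}
  {u: False, k: False, f: False, q: False}
  {k: True, q: True, u: True, f: True}
  {k: True, q: True, u: True, f: False}
  {k: True, q: True, f: True, u: False}
  {k: True, q: True, f: False, u: False}
  {q: True, u: True, f: True, k: False}


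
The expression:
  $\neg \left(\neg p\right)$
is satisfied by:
  {p: True}


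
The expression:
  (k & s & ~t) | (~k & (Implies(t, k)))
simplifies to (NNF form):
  ~t & (s | ~k)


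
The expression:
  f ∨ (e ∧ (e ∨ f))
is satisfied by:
  {e: True, f: True}
  {e: True, f: False}
  {f: True, e: False}


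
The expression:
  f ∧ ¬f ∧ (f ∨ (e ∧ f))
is never true.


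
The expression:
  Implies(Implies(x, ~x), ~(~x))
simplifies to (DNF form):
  x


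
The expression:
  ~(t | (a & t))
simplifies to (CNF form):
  ~t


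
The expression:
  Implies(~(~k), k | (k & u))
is always true.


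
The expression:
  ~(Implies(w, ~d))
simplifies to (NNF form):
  d & w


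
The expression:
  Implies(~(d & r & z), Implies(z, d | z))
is always true.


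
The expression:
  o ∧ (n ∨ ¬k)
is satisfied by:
  {n: True, o: True, k: False}
  {o: True, k: False, n: False}
  {n: True, k: True, o: True}


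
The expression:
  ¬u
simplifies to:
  ¬u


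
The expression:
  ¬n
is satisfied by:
  {n: False}


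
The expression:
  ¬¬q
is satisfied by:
  {q: True}


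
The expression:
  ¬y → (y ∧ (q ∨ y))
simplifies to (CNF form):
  y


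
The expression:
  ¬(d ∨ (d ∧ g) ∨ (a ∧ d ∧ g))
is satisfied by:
  {d: False}


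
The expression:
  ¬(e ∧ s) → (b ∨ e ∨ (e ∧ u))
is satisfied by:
  {b: True, e: True}
  {b: True, e: False}
  {e: True, b: False}


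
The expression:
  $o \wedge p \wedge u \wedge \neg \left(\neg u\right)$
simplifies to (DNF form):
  $o \wedge p \wedge u$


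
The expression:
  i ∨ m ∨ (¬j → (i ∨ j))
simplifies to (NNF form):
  i ∨ j ∨ m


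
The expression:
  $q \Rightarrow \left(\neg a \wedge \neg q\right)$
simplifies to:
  $\neg q$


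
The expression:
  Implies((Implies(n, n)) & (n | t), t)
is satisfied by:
  {t: True, n: False}
  {n: False, t: False}
  {n: True, t: True}


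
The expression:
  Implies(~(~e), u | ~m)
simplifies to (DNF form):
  u | ~e | ~m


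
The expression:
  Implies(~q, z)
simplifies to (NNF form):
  q | z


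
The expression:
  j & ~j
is never true.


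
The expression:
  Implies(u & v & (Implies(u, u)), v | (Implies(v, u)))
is always true.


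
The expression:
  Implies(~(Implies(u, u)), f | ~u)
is always true.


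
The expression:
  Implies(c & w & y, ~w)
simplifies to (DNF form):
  ~c | ~w | ~y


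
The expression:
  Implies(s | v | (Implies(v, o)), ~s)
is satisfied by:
  {s: False}


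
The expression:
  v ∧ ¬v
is never true.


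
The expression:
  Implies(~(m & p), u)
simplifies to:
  u | (m & p)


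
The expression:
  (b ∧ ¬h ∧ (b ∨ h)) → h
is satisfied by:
  {h: True, b: False}
  {b: False, h: False}
  {b: True, h: True}


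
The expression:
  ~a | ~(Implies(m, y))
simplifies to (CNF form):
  (m | ~a) & (~a | ~y)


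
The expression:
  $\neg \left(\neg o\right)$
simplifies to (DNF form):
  $o$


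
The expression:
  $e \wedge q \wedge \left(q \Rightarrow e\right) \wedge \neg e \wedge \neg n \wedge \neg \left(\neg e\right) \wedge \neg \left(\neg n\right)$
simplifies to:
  $\text{False}$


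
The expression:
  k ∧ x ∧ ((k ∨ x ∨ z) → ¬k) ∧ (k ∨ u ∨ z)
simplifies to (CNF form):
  False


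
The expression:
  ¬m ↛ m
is always true.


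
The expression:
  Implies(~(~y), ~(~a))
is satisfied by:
  {a: True, y: False}
  {y: False, a: False}
  {y: True, a: True}


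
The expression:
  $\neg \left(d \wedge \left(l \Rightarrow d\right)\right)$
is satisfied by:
  {d: False}


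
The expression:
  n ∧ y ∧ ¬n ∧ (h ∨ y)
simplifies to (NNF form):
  False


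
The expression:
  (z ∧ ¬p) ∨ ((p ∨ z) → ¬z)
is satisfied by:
  {p: False, z: False}
  {z: True, p: False}
  {p: True, z: False}


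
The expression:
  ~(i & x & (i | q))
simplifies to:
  ~i | ~x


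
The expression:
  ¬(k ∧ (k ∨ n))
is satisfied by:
  {k: False}


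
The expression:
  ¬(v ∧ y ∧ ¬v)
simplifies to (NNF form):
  True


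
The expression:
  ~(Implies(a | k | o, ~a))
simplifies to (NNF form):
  a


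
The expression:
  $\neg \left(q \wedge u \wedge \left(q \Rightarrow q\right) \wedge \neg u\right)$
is always true.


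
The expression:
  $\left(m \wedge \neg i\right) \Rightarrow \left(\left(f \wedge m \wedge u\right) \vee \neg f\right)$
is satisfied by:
  {i: True, u: True, m: False, f: False}
  {i: True, m: False, u: False, f: False}
  {u: True, i: False, m: False, f: False}
  {i: False, m: False, u: False, f: False}
  {f: True, i: True, u: True, m: False}
  {f: True, i: True, m: False, u: False}
  {f: True, u: True, i: False, m: False}
  {f: True, i: False, m: False, u: False}
  {i: True, m: True, u: True, f: False}
  {i: True, m: True, f: False, u: False}
  {m: True, u: True, f: False, i: False}
  {m: True, f: False, u: False, i: False}
  {i: True, m: True, f: True, u: True}
  {i: True, m: True, f: True, u: False}
  {m: True, f: True, u: True, i: False}


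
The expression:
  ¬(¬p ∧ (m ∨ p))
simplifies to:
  p ∨ ¬m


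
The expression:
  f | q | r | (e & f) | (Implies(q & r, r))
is always true.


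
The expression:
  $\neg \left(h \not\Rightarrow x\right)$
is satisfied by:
  {x: True, h: False}
  {h: False, x: False}
  {h: True, x: True}


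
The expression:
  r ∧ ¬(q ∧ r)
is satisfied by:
  {r: True, q: False}


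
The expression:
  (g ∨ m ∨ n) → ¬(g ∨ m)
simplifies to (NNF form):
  ¬g ∧ ¬m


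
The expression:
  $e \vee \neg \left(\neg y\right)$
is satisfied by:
  {y: True, e: True}
  {y: True, e: False}
  {e: True, y: False}


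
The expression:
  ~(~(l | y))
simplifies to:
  l | y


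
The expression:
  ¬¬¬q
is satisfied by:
  {q: False}


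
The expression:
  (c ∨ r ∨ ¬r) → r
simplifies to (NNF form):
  r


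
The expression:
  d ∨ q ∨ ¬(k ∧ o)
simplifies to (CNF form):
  d ∨ q ∨ ¬k ∨ ¬o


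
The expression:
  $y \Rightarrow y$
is always true.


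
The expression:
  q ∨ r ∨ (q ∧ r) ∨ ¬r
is always true.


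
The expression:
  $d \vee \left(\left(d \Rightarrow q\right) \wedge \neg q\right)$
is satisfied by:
  {d: True, q: False}
  {q: False, d: False}
  {q: True, d: True}


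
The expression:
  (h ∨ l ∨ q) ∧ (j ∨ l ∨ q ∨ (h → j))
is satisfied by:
  {q: True, l: True, j: True, h: True}
  {q: True, l: True, j: True, h: False}
  {q: True, l: True, h: True, j: False}
  {q: True, l: True, h: False, j: False}
  {q: True, j: True, h: True, l: False}
  {q: True, j: True, h: False, l: False}
  {q: True, j: False, h: True, l: False}
  {q: True, j: False, h: False, l: False}
  {l: True, j: True, h: True, q: False}
  {l: True, j: True, h: False, q: False}
  {l: True, h: True, j: False, q: False}
  {l: True, h: False, j: False, q: False}
  {j: True, h: True, l: False, q: False}


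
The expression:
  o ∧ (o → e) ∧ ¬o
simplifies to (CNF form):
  False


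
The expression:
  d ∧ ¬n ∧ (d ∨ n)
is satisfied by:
  {d: True, n: False}


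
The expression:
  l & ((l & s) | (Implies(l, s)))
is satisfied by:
  {s: True, l: True}


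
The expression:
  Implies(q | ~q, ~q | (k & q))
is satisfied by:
  {k: True, q: False}
  {q: False, k: False}
  {q: True, k: True}


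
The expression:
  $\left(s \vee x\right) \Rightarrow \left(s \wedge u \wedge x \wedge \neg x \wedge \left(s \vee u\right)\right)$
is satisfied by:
  {x: False, s: False}


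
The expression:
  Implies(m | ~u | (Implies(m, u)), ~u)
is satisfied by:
  {u: False}


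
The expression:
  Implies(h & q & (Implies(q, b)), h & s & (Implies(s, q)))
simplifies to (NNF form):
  s | ~b | ~h | ~q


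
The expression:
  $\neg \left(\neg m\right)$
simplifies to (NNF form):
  $m$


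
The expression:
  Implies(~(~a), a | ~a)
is always true.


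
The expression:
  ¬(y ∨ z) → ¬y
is always true.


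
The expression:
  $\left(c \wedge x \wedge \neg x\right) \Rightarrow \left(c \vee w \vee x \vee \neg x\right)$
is always true.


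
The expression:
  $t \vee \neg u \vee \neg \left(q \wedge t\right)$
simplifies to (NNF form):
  $\text{True}$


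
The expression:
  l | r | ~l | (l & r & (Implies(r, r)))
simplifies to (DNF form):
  True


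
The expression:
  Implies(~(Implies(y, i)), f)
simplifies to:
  f | i | ~y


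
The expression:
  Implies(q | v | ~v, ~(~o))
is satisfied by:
  {o: True}


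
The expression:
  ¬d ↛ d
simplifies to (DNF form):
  True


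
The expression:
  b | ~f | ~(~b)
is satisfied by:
  {b: True, f: False}
  {f: False, b: False}
  {f: True, b: True}


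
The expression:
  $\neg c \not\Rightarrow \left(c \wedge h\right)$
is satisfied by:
  {c: False}


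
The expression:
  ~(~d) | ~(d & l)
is always true.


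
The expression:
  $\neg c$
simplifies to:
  $\neg c$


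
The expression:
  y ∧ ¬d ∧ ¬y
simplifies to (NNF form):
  False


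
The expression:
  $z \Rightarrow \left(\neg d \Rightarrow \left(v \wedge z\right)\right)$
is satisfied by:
  {d: True, v: True, z: False}
  {d: True, v: False, z: False}
  {v: True, d: False, z: False}
  {d: False, v: False, z: False}
  {d: True, z: True, v: True}
  {d: True, z: True, v: False}
  {z: True, v: True, d: False}


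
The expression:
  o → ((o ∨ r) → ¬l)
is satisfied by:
  {l: False, o: False}
  {o: True, l: False}
  {l: True, o: False}


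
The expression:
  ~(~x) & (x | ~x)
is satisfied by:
  {x: True}


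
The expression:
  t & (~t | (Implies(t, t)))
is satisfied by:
  {t: True}


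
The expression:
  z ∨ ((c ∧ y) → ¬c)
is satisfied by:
  {z: True, c: False, y: False}
  {c: False, y: False, z: False}
  {y: True, z: True, c: False}
  {y: True, c: False, z: False}
  {z: True, c: True, y: False}
  {c: True, z: False, y: False}
  {y: True, c: True, z: True}


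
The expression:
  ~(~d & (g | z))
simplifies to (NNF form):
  d | (~g & ~z)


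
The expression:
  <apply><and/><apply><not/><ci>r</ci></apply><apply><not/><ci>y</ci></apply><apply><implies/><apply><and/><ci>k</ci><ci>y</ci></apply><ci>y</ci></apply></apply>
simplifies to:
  <apply><and/><apply><not/><ci>r</ci></apply><apply><not/><ci>y</ci></apply></apply>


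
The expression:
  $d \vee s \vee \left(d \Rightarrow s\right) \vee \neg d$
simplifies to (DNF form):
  $\text{True}$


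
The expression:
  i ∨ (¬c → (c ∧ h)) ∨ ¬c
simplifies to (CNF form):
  True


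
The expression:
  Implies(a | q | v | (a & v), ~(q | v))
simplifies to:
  ~q & ~v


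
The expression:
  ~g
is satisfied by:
  {g: False}


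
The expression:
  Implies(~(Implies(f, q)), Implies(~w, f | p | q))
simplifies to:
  True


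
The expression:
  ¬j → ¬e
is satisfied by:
  {j: True, e: False}
  {e: False, j: False}
  {e: True, j: True}


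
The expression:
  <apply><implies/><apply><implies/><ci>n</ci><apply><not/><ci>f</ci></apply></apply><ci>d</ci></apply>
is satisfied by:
  {n: True, d: True, f: True}
  {n: True, d: True, f: False}
  {d: True, f: True, n: False}
  {d: True, f: False, n: False}
  {n: True, f: True, d: False}


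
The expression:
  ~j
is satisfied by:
  {j: False}


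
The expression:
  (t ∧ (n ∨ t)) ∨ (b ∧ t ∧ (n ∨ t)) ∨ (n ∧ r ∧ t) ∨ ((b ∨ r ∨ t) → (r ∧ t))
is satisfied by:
  {t: True, b: False, r: False}
  {r: True, t: True, b: False}
  {t: True, b: True, r: False}
  {r: True, t: True, b: True}
  {r: False, b: False, t: False}


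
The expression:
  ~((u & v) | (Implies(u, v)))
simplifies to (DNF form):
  u & ~v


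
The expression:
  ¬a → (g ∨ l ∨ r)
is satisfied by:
  {r: True, a: True, l: True, g: True}
  {r: True, a: True, l: True, g: False}
  {r: True, a: True, g: True, l: False}
  {r: True, a: True, g: False, l: False}
  {r: True, l: True, g: True, a: False}
  {r: True, l: True, g: False, a: False}
  {r: True, l: False, g: True, a: False}
  {r: True, l: False, g: False, a: False}
  {a: True, l: True, g: True, r: False}
  {a: True, l: True, g: False, r: False}
  {a: True, g: True, l: False, r: False}
  {a: True, g: False, l: False, r: False}
  {l: True, g: True, a: False, r: False}
  {l: True, a: False, g: False, r: False}
  {g: True, a: False, l: False, r: False}


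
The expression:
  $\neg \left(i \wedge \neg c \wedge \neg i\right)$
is always true.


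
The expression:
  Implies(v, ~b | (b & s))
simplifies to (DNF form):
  s | ~b | ~v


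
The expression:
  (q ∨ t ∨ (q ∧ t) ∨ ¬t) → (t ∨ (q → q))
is always true.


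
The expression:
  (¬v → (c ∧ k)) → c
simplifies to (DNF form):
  c ∨ ¬v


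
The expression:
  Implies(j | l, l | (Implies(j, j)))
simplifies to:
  True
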